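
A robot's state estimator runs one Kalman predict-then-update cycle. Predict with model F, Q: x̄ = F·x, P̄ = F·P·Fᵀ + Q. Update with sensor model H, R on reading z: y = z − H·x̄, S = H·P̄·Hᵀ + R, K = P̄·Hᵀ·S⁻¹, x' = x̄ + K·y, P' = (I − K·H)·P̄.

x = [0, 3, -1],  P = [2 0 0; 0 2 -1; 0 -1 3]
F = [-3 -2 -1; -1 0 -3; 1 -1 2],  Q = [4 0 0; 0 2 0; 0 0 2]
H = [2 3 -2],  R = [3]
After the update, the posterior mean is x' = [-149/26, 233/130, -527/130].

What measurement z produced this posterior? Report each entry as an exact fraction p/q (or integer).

z = [2]

x̄ = F·x = [-5, 3, -5]
P̄ = F·P·Fᵀ + Q = [29 9 -5; 9 31 -23; -5 -23 22]
S = H·P̄·Hᵀ + R = [910]
K = P̄·Hᵀ·S⁻¹ = [19/182; 157/910; -123/910]
x' − x̄ = [-19/26, -157/130, 123/130] = K·y
y = (KᵀK)⁻¹·Kᵀ·(x' − x̄) = [-7]
z = y + H·x̄ = [-7] + [9] = [2]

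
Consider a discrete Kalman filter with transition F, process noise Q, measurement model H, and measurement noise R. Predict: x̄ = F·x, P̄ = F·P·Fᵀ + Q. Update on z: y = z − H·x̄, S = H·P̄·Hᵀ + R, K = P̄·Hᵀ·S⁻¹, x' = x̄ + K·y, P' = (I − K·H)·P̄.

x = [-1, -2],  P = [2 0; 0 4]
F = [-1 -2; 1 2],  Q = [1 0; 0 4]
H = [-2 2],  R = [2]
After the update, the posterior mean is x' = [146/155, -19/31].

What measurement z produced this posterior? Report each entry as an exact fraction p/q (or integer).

z = [-3]

x̄ = F·x = [5, -5]
P̄ = F·P·Fᵀ + Q = [19 -18; -18 22]
S = H·P̄·Hᵀ + R = [310]
K = P̄·Hᵀ·S⁻¹ = [-37/155; 8/31]
x' − x̄ = [-629/155, 136/31] = K·y
y = (KᵀK)⁻¹·Kᵀ·(x' − x̄) = [17]
z = y + H·x̄ = [17] + [-20] = [-3]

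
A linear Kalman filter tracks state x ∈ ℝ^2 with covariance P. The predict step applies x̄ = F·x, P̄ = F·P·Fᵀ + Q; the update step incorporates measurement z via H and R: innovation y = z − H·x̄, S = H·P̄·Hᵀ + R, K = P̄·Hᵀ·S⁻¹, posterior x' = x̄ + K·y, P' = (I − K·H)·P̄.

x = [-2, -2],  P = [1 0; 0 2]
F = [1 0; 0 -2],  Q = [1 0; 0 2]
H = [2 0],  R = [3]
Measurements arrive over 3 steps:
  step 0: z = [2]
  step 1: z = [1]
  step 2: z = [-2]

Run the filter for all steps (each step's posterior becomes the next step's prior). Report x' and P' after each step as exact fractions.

step 0: x' = [2/11, 4], P' = [6/11 0; 0 10]
step 1: x' = [40/101, -8], P' = [51/101 0; 0 42]
step 2: x' = [-488/911, 16], P' = [456/911 0; 0 170]

step 0: x̄ = F·x = [-2, 4]
step 0: P̄ = F·P·Fᵀ + Q = [2 0; 0 10]
step 0: y = z − H·x̄ = [6]
step 0: S = H·P̄·Hᵀ + R = [11]
step 0: K = P̄·Hᵀ·S⁻¹ = [4/11; 0]
step 0: x' = x̄ + K·y = [2/11, 4]
step 0: P' = (I − K·H)·P̄ = [6/11 0; 0 10]
step 1: x̄ = F·x = [2/11, -8]
step 1: P̄ = F·P·Fᵀ + Q = [17/11 0; 0 42]
step 1: y = z − H·x̄ = [7/11]
step 1: S = H·P̄·Hᵀ + R = [101/11]
step 1: K = P̄·Hᵀ·S⁻¹ = [34/101; 0]
step 1: x' = x̄ + K·y = [40/101, -8]
step 1: P' = (I − K·H)·P̄ = [51/101 0; 0 42]
step 2: x̄ = F·x = [40/101, 16]
step 2: P̄ = F·P·Fᵀ + Q = [152/101 0; 0 170]
step 2: y = z − H·x̄ = [-282/101]
step 2: S = H·P̄·Hᵀ + R = [911/101]
step 2: K = P̄·Hᵀ·S⁻¹ = [304/911; 0]
step 2: x' = x̄ + K·y = [-488/911, 16]
step 2: P' = (I − K·H)·P̄ = [456/911 0; 0 170]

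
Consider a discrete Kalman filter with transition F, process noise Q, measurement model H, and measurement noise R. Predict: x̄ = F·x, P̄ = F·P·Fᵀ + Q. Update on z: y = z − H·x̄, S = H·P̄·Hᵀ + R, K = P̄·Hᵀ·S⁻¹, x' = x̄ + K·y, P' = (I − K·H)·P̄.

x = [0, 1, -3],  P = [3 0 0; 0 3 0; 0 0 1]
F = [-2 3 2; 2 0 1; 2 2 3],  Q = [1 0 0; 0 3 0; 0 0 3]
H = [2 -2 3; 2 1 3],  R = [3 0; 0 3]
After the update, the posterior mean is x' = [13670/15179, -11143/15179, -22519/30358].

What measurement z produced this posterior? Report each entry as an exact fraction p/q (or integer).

x̄ = F·x = [-3, -3, -7]
P̄ = F·P·Fᵀ + Q = [44 -10 12; -10 16 15; 12 15 36]
S = H·P̄·Hᵀ + R = [611 587; 587 713]
K = P̄·Hᵀ·S⁻¹ = [5959/15179 -2479/15179; -4843/15179 4860/15179; -4521/30358 9981/30358]
x' − x̄ = [59207/15179, 34394/15179, 189987/30358] = K·y
y = (KᵀK)⁻¹·Kᵀ·(x' − x̄) = [22, 29]
z = y + H·x̄ = [22, 29] + [-21, -30] = [1, -1]

z = [1, -1]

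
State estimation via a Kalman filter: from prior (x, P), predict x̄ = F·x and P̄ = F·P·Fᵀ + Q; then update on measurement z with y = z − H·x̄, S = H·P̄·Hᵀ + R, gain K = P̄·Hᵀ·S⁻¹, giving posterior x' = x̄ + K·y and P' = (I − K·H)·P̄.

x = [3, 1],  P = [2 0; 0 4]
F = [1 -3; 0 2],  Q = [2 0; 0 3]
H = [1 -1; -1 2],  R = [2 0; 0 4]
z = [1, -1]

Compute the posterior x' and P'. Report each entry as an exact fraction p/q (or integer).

x̄ = F·x = [0, 2]
P̄ = F·P·Fᵀ + Q = [40 -24; -24 19]
y = z − H·x̄ = [3, -5]
S = H·P̄·Hᵀ + R = [109 -150; -150 216]
K = P̄·Hᵀ·S⁻¹ = [52/87 2/261; 1/87 77/261]
x' = x̄ + K·y = [458/261, 146/261]
P' = (I − K·H)·P̄ = [632/261 320/261; 320/261 314/261]

x' = [458/261, 146/261]
P' = [632/261 320/261; 320/261 314/261]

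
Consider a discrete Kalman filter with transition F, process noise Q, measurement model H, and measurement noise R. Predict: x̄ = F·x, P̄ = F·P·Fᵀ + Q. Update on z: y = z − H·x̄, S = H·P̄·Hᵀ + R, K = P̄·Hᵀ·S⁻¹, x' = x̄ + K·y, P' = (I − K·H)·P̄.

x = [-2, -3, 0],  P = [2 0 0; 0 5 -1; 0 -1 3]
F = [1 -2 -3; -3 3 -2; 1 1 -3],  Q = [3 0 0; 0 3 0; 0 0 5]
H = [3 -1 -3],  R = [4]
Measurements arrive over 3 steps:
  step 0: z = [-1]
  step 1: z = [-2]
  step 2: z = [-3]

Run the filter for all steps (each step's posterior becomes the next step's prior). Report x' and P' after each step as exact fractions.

step 0: x̄ = F·x = [4, -3, -5]
step 0: P̄ = F·P·Fᵀ + Q = [40 -13 16; -13 90 38; 16 38 45]
step 0: y = z − H·x̄ = [-31]
step 0: S = H·P̄·Hᵀ + R = [877]
step 0: K = P̄·Hᵀ·S⁻¹ = [85/877; -243/877; -125/877]
step 0: x' = x̄ + K·y = [873/877, 4902/877, -510/877]
step 0: P' = (I − K·H)·P̄ = [27855/877 9254/877 24657/877; 9254/877 19881/877 2951/877; 24657/877 2951/877 23840/877]
step 1: x̄ = F·x = [-7401/877, 13107/877, 7305/877]
step 1: P̄ = F·P·Fᵀ + Q = [175024/877 181319/877 54310/877; 181319/877 621515/877 259256/877; 54310/877 259256/877 119541/877]
step 1: y = z − H·x̄ = [55471/877]
step 1: S = H·P̄·Hᵀ + R = [2766150/877]
step 1: K = P̄·Hᵀ·S⁻¹ = [180823/2766150; -427663/1383075; -454949/2766150]
step 1: x' = x̄ + K·y = [-11906321/2766150, -6379624/1383075, -5735177/2766150]
step 1: P' = (I − K·H)·P̄ = [514761323/2766150 374126662/1383075 265102451/2766150; 374126662/1383075 563067931/1383075 187007569/1383075; 265102451/2766150 187007569/1383075 141037337/2766150]
step 2: x̄ = F·x = [15408853/1383075, 8911573/2766150, -3730019/1383075]
step 2: P̄ = F·P·Fᵀ + Q = [3100746454/1383075 -367476868/1383075 -842498492/1383075; -367476868/1383075 565010387/2766150 210949139/1383075; -842498492/1383075 210949139/1383075 292932541/1383075]
step 2: y = z − H·x̄ = [-114220109/2766150]
step 2: S = H·P̄·Hᵀ + R = [98933354693/2766150]
step 2: K = P̄·Hᵀ·S⁻¹ = [24394423412/98933354693; -4035566429/98933354693; -7234484476/98933354693]
step 2: x' = x̄ + K·y = [94920860189/98933354693, 485365815259/98933354693, 31913316317/98933354693]
step 2: P' = (I − K·H)·P̄ = [6668692547170/98933354693 9303138849898/98933354693 3535120365988/98933354693; 9303138849898/98933354693 14320473083321/98933354693 4535028577363/98933354693; 3535120365988/98933354693 4535028577363/98933354693 2033090152835/98933354693]

step 0: x' = [873/877, 4902/877, -510/877], P' = [27855/877 9254/877 24657/877; 9254/877 19881/877 2951/877; 24657/877 2951/877 23840/877]
step 1: x' = [-11906321/2766150, -6379624/1383075, -5735177/2766150], P' = [514761323/2766150 374126662/1383075 265102451/2766150; 374126662/1383075 563067931/1383075 187007569/1383075; 265102451/2766150 187007569/1383075 141037337/2766150]
step 2: x' = [94920860189/98933354693, 485365815259/98933354693, 31913316317/98933354693], P' = [6668692547170/98933354693 9303138849898/98933354693 3535120365988/98933354693; 9303138849898/98933354693 14320473083321/98933354693 4535028577363/98933354693; 3535120365988/98933354693 4535028577363/98933354693 2033090152835/98933354693]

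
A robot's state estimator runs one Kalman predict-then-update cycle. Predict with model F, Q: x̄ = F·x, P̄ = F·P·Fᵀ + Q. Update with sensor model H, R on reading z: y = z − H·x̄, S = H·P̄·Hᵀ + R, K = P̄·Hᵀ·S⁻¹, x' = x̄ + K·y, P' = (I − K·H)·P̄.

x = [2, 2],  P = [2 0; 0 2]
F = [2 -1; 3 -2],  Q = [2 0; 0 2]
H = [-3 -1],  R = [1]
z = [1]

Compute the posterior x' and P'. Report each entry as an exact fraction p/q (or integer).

x̄ = F·x = [2, 2]
P̄ = F·P·Fᵀ + Q = [12 16; 16 28]
y = z − H·x̄ = [9]
S = H·P̄·Hᵀ + R = [233]
K = P̄·Hᵀ·S⁻¹ = [-52/233; -76/233]
x' = x̄ + K·y = [-2/233, -218/233]
P' = (I − K·H)·P̄ = [92/233 -224/233; -224/233 748/233]

x' = [-2/233, -218/233]
P' = [92/233 -224/233; -224/233 748/233]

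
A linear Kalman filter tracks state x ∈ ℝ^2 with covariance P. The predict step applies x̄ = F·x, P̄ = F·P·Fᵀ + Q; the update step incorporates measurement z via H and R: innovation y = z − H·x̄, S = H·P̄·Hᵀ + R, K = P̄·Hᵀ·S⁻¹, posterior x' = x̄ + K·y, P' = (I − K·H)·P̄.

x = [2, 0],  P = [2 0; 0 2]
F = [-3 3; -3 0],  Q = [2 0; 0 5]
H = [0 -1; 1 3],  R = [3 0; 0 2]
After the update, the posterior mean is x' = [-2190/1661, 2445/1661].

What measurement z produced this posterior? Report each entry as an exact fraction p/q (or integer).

x̄ = F·x = [-6, -6]
P̄ = F·P·Fᵀ + Q = [38 18; 18 23]
S = H·P̄·Hᵀ + R = [26 -87; -87 355]
K = P̄·Hᵀ·S⁻¹ = [1614/1661 826/1661; -596/1661 261/1661]
x' − x̄ = [7776/1661, 12411/1661] = K·y
y = (KᵀK)⁻¹·Kᵀ·(x' − x̄) = [-9, 27]
z = y + H·x̄ = [-9, 27] + [6, -24] = [-3, 3]

z = [-3, 3]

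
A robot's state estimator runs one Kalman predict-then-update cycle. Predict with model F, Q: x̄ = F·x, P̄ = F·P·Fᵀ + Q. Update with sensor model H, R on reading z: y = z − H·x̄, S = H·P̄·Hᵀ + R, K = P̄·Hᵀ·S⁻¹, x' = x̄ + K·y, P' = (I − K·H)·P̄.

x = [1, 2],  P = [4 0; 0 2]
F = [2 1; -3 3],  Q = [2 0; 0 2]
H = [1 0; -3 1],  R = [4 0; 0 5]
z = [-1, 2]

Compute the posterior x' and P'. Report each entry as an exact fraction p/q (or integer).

x' = [314/573, 1497/382]
P' = [896/573 766/191; 766/191 2813/191]

x̄ = F·x = [4, 3]
P̄ = F·P·Fᵀ + Q = [20 -18; -18 56]
y = z − H·x̄ = [-5, 11]
S = H·P̄·Hᵀ + R = [24 -78; -78 349]
K = P̄·Hᵀ·S⁻¹ = [224/573 -26/191; 383/382 103/191]
x' = x̄ + K·y = [314/573, 1497/382]
P' = (I − K·H)·P̄ = [896/573 766/191; 766/191 2813/191]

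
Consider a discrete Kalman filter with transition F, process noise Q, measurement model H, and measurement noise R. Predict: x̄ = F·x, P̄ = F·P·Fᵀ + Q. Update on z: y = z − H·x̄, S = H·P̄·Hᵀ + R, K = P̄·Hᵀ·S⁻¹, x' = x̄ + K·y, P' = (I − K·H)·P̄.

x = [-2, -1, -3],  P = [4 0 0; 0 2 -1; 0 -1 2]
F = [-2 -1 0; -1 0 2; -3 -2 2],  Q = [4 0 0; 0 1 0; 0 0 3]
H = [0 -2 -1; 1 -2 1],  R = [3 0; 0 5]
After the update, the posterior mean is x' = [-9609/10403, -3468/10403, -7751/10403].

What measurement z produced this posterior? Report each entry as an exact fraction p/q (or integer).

z = [1, -3]

x̄ = F·x = [5, -4, 2]
P̄ = F·P·Fᵀ + Q = [22 10 30; 10 13 24; 30 24 63]
S = H·P̄·Hᵀ + R = [214 -61; -61 66]
K = P̄·Hᵀ·S⁻¹ = [-1348/10403 3798/10403; -2812/10403 -1338/10403; -4581/10403 2859/10403]
x' − x̄ = [-61624/10403, 38144/10403, -28557/10403] = K·y
y = (KᵀK)⁻¹·Kᵀ·(x' − x̄) = [-5, -18]
z = y + H·x̄ = [-5, -18] + [6, 15] = [1, -3]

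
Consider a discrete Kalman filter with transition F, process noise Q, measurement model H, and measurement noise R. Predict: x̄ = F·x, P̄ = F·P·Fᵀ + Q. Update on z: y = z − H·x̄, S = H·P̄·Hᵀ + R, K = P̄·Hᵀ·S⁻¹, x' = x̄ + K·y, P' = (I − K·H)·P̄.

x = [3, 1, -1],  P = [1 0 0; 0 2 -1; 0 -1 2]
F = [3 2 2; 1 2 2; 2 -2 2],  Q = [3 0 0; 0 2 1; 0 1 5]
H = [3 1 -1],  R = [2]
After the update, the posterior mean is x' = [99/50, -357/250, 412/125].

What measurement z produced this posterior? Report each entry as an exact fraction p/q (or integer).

z = [1]

x̄ = F·x = [9, 3, 2]
P̄ = F·P·Fᵀ + Q = [20 11 6; 11 11 3; 6 3 33]
S = H·P̄·Hᵀ + R = [250]
K = P̄·Hᵀ·S⁻¹ = [13/50; 41/250; -6/125]
x' − x̄ = [-351/50, -1107/250, 162/125] = K·y
y = (KᵀK)⁻¹·Kᵀ·(x' − x̄) = [-27]
z = y + H·x̄ = [-27] + [28] = [1]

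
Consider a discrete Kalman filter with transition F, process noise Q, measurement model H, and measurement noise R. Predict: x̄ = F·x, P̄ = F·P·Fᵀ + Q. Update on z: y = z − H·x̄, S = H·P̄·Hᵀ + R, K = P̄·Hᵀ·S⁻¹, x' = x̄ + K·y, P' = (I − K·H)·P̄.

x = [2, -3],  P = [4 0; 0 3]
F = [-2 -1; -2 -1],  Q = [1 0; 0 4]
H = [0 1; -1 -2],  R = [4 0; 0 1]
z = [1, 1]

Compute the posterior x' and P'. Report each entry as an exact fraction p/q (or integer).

x̄ = F·x = [-1, -1]
P̄ = F·P·Fᵀ + Q = [20 19; 19 23]
y = z − H·x̄ = [2, -2]
S = H·P̄·Hᵀ + R = [27 -65; -65 189]
K = P̄·Hᵀ·S⁻¹ = [-179/878 -331/878; 61/439 -130/439]
x' = x̄ + K·y = [-287/439, -57/439]
P' = (I − K·H)·P̄ = [1763/878 -358/439; -358/439 244/439]

x' = [-287/439, -57/439]
P' = [1763/878 -358/439; -358/439 244/439]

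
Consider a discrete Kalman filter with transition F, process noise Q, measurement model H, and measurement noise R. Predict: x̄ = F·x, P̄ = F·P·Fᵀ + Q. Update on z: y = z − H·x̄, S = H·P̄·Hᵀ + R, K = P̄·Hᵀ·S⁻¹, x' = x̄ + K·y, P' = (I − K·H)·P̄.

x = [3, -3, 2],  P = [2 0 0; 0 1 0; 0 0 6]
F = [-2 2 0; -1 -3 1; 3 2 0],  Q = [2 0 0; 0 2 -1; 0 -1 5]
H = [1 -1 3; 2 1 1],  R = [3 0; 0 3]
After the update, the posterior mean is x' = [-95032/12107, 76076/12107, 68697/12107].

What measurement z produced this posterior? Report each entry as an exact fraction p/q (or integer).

z = [3, -3]

x̄ = F·x = [-12, 8, 3]
P̄ = F·P·Fᵀ + Q = [14 -2 -8; -2 19 -13; -8 -13 27]
S = H·P̄·Hᵀ + R = [313 10; 10 39]
K = P̄·Hᵀ·S⁻¹ = [-492/12107 5714/12107; -2360/12107 1226/12107; 3374/12107 -1486/12107]
x' − x̄ = [50252/12107, -20780/12107, 32376/12107] = K·y
y = (KᵀK)⁻¹·Kᵀ·(x' − x̄) = [14, 10]
z = y + H·x̄ = [14, 10] + [-11, -13] = [3, -3]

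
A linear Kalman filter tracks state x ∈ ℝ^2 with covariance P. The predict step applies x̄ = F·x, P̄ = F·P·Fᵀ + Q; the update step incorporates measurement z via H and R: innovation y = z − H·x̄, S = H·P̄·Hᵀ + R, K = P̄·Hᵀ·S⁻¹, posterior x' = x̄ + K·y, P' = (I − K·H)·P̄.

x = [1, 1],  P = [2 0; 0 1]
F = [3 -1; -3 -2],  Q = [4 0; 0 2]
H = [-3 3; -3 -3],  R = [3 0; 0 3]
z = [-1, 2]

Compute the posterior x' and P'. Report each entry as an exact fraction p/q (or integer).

x' = [-1941/10939, -5887/10939]
P' = [1799/10939 -16/10939; -16/10939 1800/10939]

x̄ = F·x = [2, -5]
P̄ = F·P·Fᵀ + Q = [23 -16; -16 24]
y = z − H·x̄ = [20, -7]
S = H·P̄·Hᵀ + R = [714 -9; -9 138]
K = P̄·Hᵀ·S⁻¹ = [-1815/10939 -1783/10939; 1816/10939 -1784/10939]
x' = x̄ + K·y = [-1941/10939, -5887/10939]
P' = (I − K·H)·P̄ = [1799/10939 -16/10939; -16/10939 1800/10939]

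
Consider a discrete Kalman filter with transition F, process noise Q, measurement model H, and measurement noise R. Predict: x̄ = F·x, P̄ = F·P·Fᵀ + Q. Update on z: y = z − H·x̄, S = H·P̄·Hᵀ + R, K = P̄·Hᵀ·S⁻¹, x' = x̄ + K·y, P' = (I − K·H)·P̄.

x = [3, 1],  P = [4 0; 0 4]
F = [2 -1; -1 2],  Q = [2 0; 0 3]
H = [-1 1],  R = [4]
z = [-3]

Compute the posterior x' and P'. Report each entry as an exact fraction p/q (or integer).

x̄ = F·x = [5, -1]
P̄ = F·P·Fᵀ + Q = [22 -16; -16 23]
y = z − H·x̄ = [3]
S = H·P̄·Hᵀ + R = [81]
K = P̄·Hᵀ·S⁻¹ = [-38/81; 13/27]
x' = x̄ + K·y = [97/27, 4/9]
P' = (I − K·H)·P̄ = [338/81 62/27; 62/27 38/9]

x' = [97/27, 4/9]
P' = [338/81 62/27; 62/27 38/9]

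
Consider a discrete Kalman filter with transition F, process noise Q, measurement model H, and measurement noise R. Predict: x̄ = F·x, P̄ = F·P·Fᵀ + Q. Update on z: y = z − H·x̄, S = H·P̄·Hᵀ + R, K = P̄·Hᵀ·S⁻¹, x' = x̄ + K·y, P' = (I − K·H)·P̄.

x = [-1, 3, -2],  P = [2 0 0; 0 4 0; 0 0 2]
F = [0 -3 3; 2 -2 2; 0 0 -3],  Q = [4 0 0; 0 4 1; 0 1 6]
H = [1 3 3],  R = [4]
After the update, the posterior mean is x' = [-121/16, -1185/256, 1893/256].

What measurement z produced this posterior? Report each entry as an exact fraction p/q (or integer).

x̄ = F·x = [-15, -12, 6]
P̄ = F·P·Fᵀ + Q = [58 36 -18; 36 36 -11; -18 -11 24]
S = H·P̄·Hᵀ + R = [512]
K = P̄·Hᵀ·S⁻¹ = [7/32; 111/512; 21/512]
x' − x̄ = [119/16, 1887/256, 357/256] = K·y
y = (KᵀK)⁻¹·Kᵀ·(x' − x̄) = [34]
z = y + H·x̄ = [34] + [-33] = [1]

z = [1]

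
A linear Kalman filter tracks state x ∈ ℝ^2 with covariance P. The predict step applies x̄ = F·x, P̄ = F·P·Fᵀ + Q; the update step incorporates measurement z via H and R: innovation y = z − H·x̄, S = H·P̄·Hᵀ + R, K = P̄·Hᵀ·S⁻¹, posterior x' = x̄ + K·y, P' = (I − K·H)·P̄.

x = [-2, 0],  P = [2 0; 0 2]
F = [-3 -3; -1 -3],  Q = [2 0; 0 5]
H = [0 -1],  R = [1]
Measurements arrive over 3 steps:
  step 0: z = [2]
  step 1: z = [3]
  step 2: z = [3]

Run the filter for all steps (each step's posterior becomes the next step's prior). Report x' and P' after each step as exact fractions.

step 0: x̄ = F·x = [6, 2]
step 0: P̄ = F·P·Fᵀ + Q = [38 24; 24 25]
step 0: y = z − H·x̄ = [4]
step 0: S = H·P̄·Hᵀ + R = [26]
step 0: K = P̄·Hᵀ·S⁻¹ = [-12/13; -25/26]
step 0: x' = x̄ + K·y = [30/13, -24/13]
step 0: P' = (I − K·H)·P̄ = [206/13 12/13; 12/13 25/26]
step 1: x̄ = F·x = [-18/13, 42/13]
step 1: P̄ = F·P·Fᵀ + Q = [4417/26 1749/26; 1749/26 911/26]
step 1: y = z − H·x̄ = [81/13]
step 1: S = H·P̄·Hᵀ + R = [937/26]
step 1: K = P̄·Hᵀ·S⁻¹ = [-1749/937; -911/937]
step 1: x' = x̄ + K·y = [-12195/937, -2649/937]
step 1: P' = (I − K·H)·P̄ = [41528/937 1749/937; 1749/937 911/937]
step 2: x̄ = F·x = [44532/937, 20142/937]
step 2: P̄ = F·P·Fᵀ + Q = [415307/937 153771/937; 153771/937 64906/937]
step 2: y = z − H·x̄ = [22953/937]
step 2: S = H·P̄·Hᵀ + R = [65843/937]
step 2: K = P̄·Hᵀ·S⁻¹ = [-153771/65843; -64906/65843]
step 2: x' = x̄ + K·y = [-637551/65843, -174576/65843]
step 2: P' = (I − K·H)·P̄ = [3948280/65843 153771/65843; 153771/65843 64906/65843]

step 0: x' = [30/13, -24/13], P' = [206/13 12/13; 12/13 25/26]
step 1: x' = [-12195/937, -2649/937], P' = [41528/937 1749/937; 1749/937 911/937]
step 2: x' = [-637551/65843, -174576/65843], P' = [3948280/65843 153771/65843; 153771/65843 64906/65843]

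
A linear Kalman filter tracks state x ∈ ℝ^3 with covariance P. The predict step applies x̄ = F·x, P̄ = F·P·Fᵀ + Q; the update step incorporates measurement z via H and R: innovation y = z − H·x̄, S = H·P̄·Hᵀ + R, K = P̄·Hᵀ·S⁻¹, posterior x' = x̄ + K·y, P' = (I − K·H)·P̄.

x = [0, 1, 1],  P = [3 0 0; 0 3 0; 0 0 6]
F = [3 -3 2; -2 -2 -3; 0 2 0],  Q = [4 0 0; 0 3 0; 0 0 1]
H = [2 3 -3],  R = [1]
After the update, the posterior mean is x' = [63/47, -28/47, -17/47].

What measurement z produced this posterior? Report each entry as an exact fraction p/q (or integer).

x̄ = F·x = [-1, -5, 2]
P̄ = F·P·Fᵀ + Q = [82 -36 -18; -36 81 -12; -18 -12 13]
S = H·P̄·Hᵀ + R = [1175]
K = P̄·Hᵀ·S⁻¹ = [22/235; 207/1175; -111/1175]
x' − x̄ = [110/47, 207/47, -111/47] = K·y
y = (KᵀK)⁻¹·Kᵀ·(x' − x̄) = [25]
z = y + H·x̄ = [25] + [-23] = [2]

z = [2]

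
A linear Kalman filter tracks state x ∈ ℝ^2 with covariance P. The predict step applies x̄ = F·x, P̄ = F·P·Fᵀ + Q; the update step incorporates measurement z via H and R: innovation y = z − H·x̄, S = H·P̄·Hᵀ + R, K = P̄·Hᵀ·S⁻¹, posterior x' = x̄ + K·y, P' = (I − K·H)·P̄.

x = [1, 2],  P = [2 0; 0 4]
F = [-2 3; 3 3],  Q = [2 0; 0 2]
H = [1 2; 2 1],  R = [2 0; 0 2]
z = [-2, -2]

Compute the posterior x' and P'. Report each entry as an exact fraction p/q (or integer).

x̄ = F·x = [4, 9]
P̄ = F·P·Fᵀ + Q = [46 24; 24 56]
y = z − H·x̄ = [-24, -19]
S = H·P̄·Hᵀ + R = [368 324; 324 338]
K = P̄·Hᵀ·S⁻¹ = [-1453/4852 1529/2426; 767/1213 -362/1213]
x' = x̄ + K·y = [-1911/2426, -613/1213]
P' = (I − K·H)·P̄ = [2523/2426 -994/1213; -994/1213 1264/1213]

x' = [-1911/2426, -613/1213]
P' = [2523/2426 -994/1213; -994/1213 1264/1213]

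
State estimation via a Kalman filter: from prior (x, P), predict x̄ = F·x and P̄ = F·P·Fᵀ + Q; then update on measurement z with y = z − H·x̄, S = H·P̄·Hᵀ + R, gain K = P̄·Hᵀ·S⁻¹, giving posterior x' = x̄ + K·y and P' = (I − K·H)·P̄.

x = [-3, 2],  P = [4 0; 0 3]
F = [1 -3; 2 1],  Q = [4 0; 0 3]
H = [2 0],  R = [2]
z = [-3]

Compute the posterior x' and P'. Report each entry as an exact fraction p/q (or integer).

x' = [-114/71, -299/71]
P' = [35/71 -1/71; -1/71 1560/71]

x̄ = F·x = [-9, -4]
P̄ = F·P·Fᵀ + Q = [35 -1; -1 22]
y = z − H·x̄ = [15]
S = H·P̄·Hᵀ + R = [142]
K = P̄·Hᵀ·S⁻¹ = [35/71; -1/71]
x' = x̄ + K·y = [-114/71, -299/71]
P' = (I − K·H)·P̄ = [35/71 -1/71; -1/71 1560/71]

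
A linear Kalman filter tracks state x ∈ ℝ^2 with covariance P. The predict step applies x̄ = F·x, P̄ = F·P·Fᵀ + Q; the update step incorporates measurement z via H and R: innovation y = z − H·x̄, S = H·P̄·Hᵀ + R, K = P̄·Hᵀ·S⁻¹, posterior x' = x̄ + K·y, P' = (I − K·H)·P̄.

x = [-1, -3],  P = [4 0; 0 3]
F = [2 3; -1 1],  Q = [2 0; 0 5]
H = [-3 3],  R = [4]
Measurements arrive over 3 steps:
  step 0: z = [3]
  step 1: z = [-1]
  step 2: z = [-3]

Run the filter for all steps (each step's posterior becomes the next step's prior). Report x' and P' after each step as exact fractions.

step 0: x' = [-2321/499, -1790/499], P' = [5031/499 4855/499; 4855/499 4899/499]
step 1: x' = [61604/71353, 40497/71353], P' = [6539237/1141648 6044465/1141648; 6044465/1141648 6056205/1141648]
step 2: x' = [1228364242/1476994213, -261074963/1476994213], P' = [8232155497/1476994213 7606419525/1476994213; 7606419525/1476994213 7635095829/1476994213]

step 0: x̄ = F·x = [-11, -2]
step 0: P̄ = F·P·Fᵀ + Q = [45 1; 1 12]
step 0: y = z − H·x̄ = [-24]
step 0: S = H·P̄·Hᵀ + R = [499]
step 0: K = P̄·Hᵀ·S⁻¹ = [-132/499; 33/499]
step 0: x' = x̄ + K·y = [-2321/499, -1790/499]
step 0: P' = (I − K·H)·P̄ = [5031/499 4855/499; 4855/499 4899/499]
step 1: x̄ = F·x = [-10012/499, 531/499]
step 1: P̄ = F·P·Fᵀ + Q = [123473/499 -220/499; -220/499 2715/499]
step 1: y = z − H·x̄ = [-32128/499]
step 1: S = H·P̄·Hᵀ + R = [1141648/499]
step 1: K = P̄·Hᵀ·S⁻¹ = [-371079/1141648; 8805/1141648]
step 1: x' = x̄ + K·y = [61604/71353, 40497/71353]
step 1: P' = (I − K·H)·P̄ = [6539237/1141648 6044465/1141648; 6044465/1141648 6056205/1141648]
step 2: x̄ = F·x = [244699/71353, -21107/71353]
step 2: P̄ = F·P·Fᵀ + Q = [155479669/1141648 -238581/285412; -238581/285412 388422/71353]
step 2: y = z − H·x̄ = [583359/71353]
step 2: S = H·P̄·Hᵀ + R = [1476994213/1141648]
step 2: K = P̄·Hᵀ·S⁻¹ = [-469301979/1476994213; 21507228/1476994213]
step 2: x' = x̄ + K·y = [1228364242/1476994213, -261074963/1476994213]
step 2: P' = (I − K·H)·P̄ = [8232155497/1476994213 7606419525/1476994213; 7606419525/1476994213 7635095829/1476994213]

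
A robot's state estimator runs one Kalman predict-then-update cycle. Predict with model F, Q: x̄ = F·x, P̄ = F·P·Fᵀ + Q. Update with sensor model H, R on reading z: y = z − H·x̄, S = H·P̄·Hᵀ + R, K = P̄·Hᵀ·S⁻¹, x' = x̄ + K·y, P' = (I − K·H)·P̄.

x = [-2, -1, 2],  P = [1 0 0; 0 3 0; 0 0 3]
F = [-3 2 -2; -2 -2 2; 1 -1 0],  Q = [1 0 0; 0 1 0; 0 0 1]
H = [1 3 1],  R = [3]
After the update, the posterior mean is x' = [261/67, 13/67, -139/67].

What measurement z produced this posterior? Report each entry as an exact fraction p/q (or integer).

x̄ = F·x = [0, 10, -1]
P̄ = F·P·Fᵀ + Q = [34 -18 -9; -18 29 4; -9 4 5]
S = H·P̄·Hᵀ + R = [201]
K = P̄·Hᵀ·S⁻¹ = [-29/201; 73/201; 8/201]
x' − x̄ = [261/67, -657/67, -72/67] = K·y
y = (KᵀK)⁻¹·Kᵀ·(x' − x̄) = [-27]
z = y + H·x̄ = [-27] + [29] = [2]

z = [2]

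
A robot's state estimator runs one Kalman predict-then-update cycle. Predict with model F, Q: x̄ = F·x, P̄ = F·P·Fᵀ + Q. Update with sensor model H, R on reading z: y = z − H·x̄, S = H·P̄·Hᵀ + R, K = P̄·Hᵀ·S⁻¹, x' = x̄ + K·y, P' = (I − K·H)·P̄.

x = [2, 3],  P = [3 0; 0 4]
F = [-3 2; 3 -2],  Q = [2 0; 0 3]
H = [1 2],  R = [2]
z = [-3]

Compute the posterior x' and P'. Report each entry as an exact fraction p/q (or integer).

x̄ = F·x = [0, 0]
P̄ = F·P·Fᵀ + Q = [45 -43; -43 46]
y = z − H·x̄ = [-3]
S = H·P̄·Hᵀ + R = [59]
K = P̄·Hᵀ·S⁻¹ = [-41/59; 49/59]
x' = x̄ + K·y = [123/59, -147/59]
P' = (I − K·H)·P̄ = [974/59 -528/59; -528/59 313/59]

x' = [123/59, -147/59]
P' = [974/59 -528/59; -528/59 313/59]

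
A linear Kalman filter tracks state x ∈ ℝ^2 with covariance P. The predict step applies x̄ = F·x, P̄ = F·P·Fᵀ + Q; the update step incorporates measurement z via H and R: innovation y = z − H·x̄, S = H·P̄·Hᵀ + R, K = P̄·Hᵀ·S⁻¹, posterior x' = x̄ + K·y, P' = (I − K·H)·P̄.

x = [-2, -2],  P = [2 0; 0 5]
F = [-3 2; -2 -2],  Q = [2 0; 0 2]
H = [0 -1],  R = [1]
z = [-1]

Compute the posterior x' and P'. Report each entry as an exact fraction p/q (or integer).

x' = [118/31, 38/31]
P' = [1176/31 -8/31; -8/31 30/31]

x̄ = F·x = [2, 8]
P̄ = F·P·Fᵀ + Q = [40 -8; -8 30]
y = z − H·x̄ = [7]
S = H·P̄·Hᵀ + R = [31]
K = P̄·Hᵀ·S⁻¹ = [8/31; -30/31]
x' = x̄ + K·y = [118/31, 38/31]
P' = (I − K·H)·P̄ = [1176/31 -8/31; -8/31 30/31]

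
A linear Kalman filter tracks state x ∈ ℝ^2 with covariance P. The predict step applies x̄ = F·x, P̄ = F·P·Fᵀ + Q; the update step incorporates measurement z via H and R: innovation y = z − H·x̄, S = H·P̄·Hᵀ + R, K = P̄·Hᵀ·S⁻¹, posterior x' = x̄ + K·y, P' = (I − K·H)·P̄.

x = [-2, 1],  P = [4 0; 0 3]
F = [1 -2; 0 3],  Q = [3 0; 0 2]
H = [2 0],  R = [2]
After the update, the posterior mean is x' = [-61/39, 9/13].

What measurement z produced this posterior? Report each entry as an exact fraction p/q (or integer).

x̄ = F·x = [-4, 3]
P̄ = F·P·Fᵀ + Q = [19 -18; -18 29]
S = H·P̄·Hᵀ + R = [78]
K = P̄·Hᵀ·S⁻¹ = [19/39; -6/13]
x' − x̄ = [95/39, -30/13] = K·y
y = (KᵀK)⁻¹·Kᵀ·(x' − x̄) = [5]
z = y + H·x̄ = [5] + [-8] = [-3]

z = [-3]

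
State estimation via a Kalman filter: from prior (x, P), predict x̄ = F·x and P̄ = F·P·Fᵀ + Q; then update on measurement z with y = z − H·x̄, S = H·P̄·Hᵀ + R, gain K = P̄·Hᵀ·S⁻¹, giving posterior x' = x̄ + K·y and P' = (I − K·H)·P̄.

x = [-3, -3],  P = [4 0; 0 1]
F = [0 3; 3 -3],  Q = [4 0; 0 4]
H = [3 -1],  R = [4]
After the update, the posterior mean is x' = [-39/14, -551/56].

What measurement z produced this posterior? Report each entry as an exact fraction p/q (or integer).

x̄ = F·x = [-9, 0]
P̄ = F·P·Fᵀ + Q = [13 -9; -9 49]
S = H·P̄·Hᵀ + R = [224]
K = P̄·Hᵀ·S⁻¹ = [3/14; -19/56]
x' − x̄ = [87/14, -551/56] = K·y
y = (KᵀK)⁻¹·Kᵀ·(x' − x̄) = [29]
z = y + H·x̄ = [29] + [-27] = [2]

z = [2]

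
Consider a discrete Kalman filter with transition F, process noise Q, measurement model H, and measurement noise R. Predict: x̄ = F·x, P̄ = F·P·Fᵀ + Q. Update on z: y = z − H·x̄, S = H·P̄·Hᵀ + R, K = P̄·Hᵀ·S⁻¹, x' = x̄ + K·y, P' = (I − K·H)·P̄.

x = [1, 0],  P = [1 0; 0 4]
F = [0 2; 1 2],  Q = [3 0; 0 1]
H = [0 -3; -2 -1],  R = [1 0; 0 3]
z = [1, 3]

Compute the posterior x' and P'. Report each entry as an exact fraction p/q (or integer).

x' = [-4920/3743, -1233/3743]
P' = [2465/3743 -124/3743; -124/3743 398/3743]

x̄ = F·x = [0, 1]
P̄ = F·P·Fᵀ + Q = [19 16; 16 18]
y = z − H·x̄ = [4, 4]
S = H·P̄·Hᵀ + R = [163 150; 150 161]
K = P̄·Hᵀ·S⁻¹ = [372/3743 -1602/3743; -1194/3743 -50/3743]
x' = x̄ + K·y = [-4920/3743, -1233/3743]
P' = (I − K·H)·P̄ = [2465/3743 -124/3743; -124/3743 398/3743]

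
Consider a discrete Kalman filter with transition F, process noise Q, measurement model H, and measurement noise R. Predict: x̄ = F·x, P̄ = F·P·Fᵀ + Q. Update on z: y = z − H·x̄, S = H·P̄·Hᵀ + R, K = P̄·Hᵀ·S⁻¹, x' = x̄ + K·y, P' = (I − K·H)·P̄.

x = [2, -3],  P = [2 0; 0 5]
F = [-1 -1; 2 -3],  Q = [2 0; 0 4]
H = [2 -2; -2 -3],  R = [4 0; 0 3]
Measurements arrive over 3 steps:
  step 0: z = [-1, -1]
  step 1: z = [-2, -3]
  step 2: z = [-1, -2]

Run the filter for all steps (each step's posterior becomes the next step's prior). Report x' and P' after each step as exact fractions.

step 0: x' = [-2273/10616, 5221/10616], P' = [4731/10616 -1143/10616; -1143/10616 2915/10616]
step 1: x' = [-29693/1293475, 77687/83450], P' = [520332/1293475 -4119/41725; -4119/41725 22351/83450]
step 2: x' = [-58914953/1807994047, 976977841/1807994047], P' = [725401443/1807994047 -177327033/1807994047; -177327033/1807994047 483389399/1807994047]

step 0: x̄ = F·x = [1, 13]
step 0: P̄ = F·P·Fᵀ + Q = [9 11; 11 57]
step 0: y = z − H·x̄ = [23, 40]
step 0: S = H·P̄·Hᵀ + R = [180 284; 284 684]
step 0: K = P̄·Hᵀ·S⁻¹ = [2937/10616 -2011/10616; -2029/10616 -2153/10616]
step 0: x' = x̄ + K·y = [-2273/10616, 5221/10616]
step 0: P' = (I − K·H)·P̄ = [4731/10616 -1143/10616; -1143/10616 2915/10616]
step 1: x̄ = F·x = [-737/2654, -20209/10616]
step 1: P̄ = F·P·Fᵀ + Q = [3324/1327 -465/2654; -465/2654 101339/10616]
step 1: y = z − H·x̄ = [-27877/5308, -98371/10616]
step 1: S = H·P̄·Hᵀ + R = [142267/2654 252693/5308; 252693/5308 1027947/10616]
step 1: K = P̄·Hᵀ·S⁻¹ = [648021/2586950 -219199/1293475; -30589/166900 -16859/83450]
step 1: x' = x̄ + K·y = [-29693/1293475, 77687/83450]
step 1: P' = (I − K·H)·P̄ = [520332/1293475 -4119/41725; -4119/41725 22351/83450]
step 2: x̄ = F·x = [-2348911/2586950, -7343663/2586950]
step 2: P̄ = F·P·Fᵀ + Q = [6396689/2586950 -258063/2586950; -258063/2586950 23810921/2586950]
step 2: y = z − H·x̄ = [-6288227/1293475, -31902711/2586950]
step 2: S = H·P̄·Hᵀ + R = [66621372/1293475 58897448/1293475; 58897448/1293475 244549139/2586950]
step 2: K = P̄·Hᵀ·S⁻¹ = [451364238/1807994047 -306273929/1807994047; -330358216/1807994047 -365171377/1807994047]
step 2: x' = x̄ + K·y = [-58914953/1807994047, 976977841/1807994047]
step 2: P' = (I − K·H)·P̄ = [725401443/1807994047 -177327033/1807994047; -177327033/1807994047 483389399/1807994047]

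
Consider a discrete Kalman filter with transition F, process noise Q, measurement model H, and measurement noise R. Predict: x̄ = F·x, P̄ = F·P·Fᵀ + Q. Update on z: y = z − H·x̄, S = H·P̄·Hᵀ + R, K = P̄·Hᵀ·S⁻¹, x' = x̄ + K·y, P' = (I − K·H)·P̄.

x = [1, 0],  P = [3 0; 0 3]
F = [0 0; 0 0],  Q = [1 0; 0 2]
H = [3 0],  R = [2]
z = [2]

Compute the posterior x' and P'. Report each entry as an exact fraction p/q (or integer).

x̄ = F·x = [0, 0]
P̄ = F·P·Fᵀ + Q = [1 0; 0 2]
y = z − H·x̄ = [2]
S = H·P̄·Hᵀ + R = [11]
K = P̄·Hᵀ·S⁻¹ = [3/11; 0]
x' = x̄ + K·y = [6/11, 0]
P' = (I − K·H)·P̄ = [2/11 0; 0 2]

x' = [6/11, 0]
P' = [2/11 0; 0 2]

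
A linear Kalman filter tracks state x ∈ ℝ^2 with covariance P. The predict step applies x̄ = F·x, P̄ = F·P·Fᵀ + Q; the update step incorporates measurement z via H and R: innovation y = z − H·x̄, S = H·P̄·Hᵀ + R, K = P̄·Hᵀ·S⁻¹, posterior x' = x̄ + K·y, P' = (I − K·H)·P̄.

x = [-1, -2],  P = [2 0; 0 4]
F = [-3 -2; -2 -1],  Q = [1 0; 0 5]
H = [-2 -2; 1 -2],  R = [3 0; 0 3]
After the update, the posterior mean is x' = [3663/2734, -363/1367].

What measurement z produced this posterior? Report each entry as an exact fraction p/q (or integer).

x̄ = F·x = [7, 4]
P̄ = F·P·Fᵀ + Q = [35 20; 20 17]
S = H·P̄·Hᵀ + R = [371 38; 38 26]
K = P̄·Hᵀ·S⁻¹ = [-445/1367 775/2734; -232/1367 -397/1367]
x' − x̄ = [-15475/2734, -5831/1367] = K·y
y = (KᵀK)⁻¹·Kᵀ·(x' − x̄) = [20, 3]
z = y + H·x̄ = [20, 3] + [-22, -1] = [-2, 2]

z = [-2, 2]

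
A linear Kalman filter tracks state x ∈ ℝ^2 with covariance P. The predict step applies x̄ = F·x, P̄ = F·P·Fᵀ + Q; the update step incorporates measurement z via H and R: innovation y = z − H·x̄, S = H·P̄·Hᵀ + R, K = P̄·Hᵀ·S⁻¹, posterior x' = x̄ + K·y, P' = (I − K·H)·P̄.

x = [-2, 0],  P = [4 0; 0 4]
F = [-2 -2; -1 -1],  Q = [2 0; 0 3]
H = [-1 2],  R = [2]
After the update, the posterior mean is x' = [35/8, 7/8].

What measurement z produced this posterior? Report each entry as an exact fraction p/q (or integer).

x̄ = F·x = [4, 2]
P̄ = F·P·Fᵀ + Q = [34 16; 16 11]
S = H·P̄·Hᵀ + R = [16]
K = P̄·Hᵀ·S⁻¹ = [-1/8; 3/8]
x' − x̄ = [3/8, -9/8] = K·y
y = (KᵀK)⁻¹·Kᵀ·(x' − x̄) = [-3]
z = y + H·x̄ = [-3] + [0] = [-3]

z = [-3]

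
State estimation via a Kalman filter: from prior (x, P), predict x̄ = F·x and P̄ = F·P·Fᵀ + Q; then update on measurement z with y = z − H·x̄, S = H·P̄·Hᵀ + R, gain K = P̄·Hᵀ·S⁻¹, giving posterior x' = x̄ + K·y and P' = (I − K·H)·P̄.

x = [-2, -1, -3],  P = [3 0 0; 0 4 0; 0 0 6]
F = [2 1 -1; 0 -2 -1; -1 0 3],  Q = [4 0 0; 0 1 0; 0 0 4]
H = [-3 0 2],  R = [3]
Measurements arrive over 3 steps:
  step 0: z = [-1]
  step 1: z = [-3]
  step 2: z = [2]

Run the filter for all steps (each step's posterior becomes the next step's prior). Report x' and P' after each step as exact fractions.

step 0: x̄ = F·x = [-2, 5, -7]
step 0: P̄ = F·P·Fᵀ + Q = [26 -2 -24; -2 23 -18; -24 -18 61]
step 0: y = z − H·x̄ = [7]
step 0: S = H·P̄·Hᵀ + R = [769]
step 0: K = P̄·Hᵀ·S⁻¹ = [-126/769; -30/769; 194/769]
step 0: x' = x̄ + K·y = [-2420/769, 3635/769, -4025/769]
step 0: P' = (I − K·H)·P̄ = [4118/769 -5318/769 5988/769; -5318/769 16787/769 -8022/769; 5988/769 -8022/769 9273/769]
step 1: x̄ = F·x = [2820/769, -3245/769, -9655/769]
step 1: P̄ = F·P·Fᵀ + Q = [16428/769 -23027/769 -12887/769; -23027/769 45102/769 15665/769; -12887/769 15665/769 54723/769]
step 1: y = z − H·x̄ = [25463/769]
step 1: S = H·P̄·Hᵀ + R = [523695/769]
step 1: K = P̄·Hᵀ·S⁻¹ = [-75058/523695; 100411/523695; 49369/174565]
step 1: x' = x̄ + K·y = [-564866/523695, 1114922/523695, -557012/174565]
step 1: P' = (I − K·H)·P̄ = [3861584/523695 -5880983/523695 1893263/174565; -5880983/523695 17603801/523695 -2890286/174565; 1893263/174565 -2890286/174565 2913948/174565]
step 2: x̄ = F·x = [1656226/523695, -558808/523695, -4448242/523695]
step 2: P̄ = F·P·Fᵀ + Q = [14985389/523695 -22972262/523695 -14321768/523695; -22972262/523695 44997311/523695 19717439/523695; -14321768/523695 19717439/523695 50554226/523695]
step 2: y = z − H·x̄ = [14912552/523695]
step 2: S = H·P̄·Hᵀ + R = [510517706/523695]
step 2: K = P̄·Hᵀ·S⁻¹ = [-73599703/510517706; 54175832/255258853; 72036878/255258853]
step 2: x' = x̄ + K·y = [-240623550/255258853, 1270318072/255258853, -116860886/255258853]
step 2: P' = (I − K·H)·P̄ = [4264677215/510517706 -3583284362/255258853 3143308134/255258853; -3583284362/255258853 10723647253/255258853 -5293662795/255258853; 3143308134/255258853 -5293662795/255258853 4823017518/255258853]

step 0: x' = [-2420/769, 3635/769, -4025/769], P' = [4118/769 -5318/769 5988/769; -5318/769 16787/769 -8022/769; 5988/769 -8022/769 9273/769]
step 1: x' = [-564866/523695, 1114922/523695, -557012/174565], P' = [3861584/523695 -5880983/523695 1893263/174565; -5880983/523695 17603801/523695 -2890286/174565; 1893263/174565 -2890286/174565 2913948/174565]
step 2: x' = [-240623550/255258853, 1270318072/255258853, -116860886/255258853], P' = [4264677215/510517706 -3583284362/255258853 3143308134/255258853; -3583284362/255258853 10723647253/255258853 -5293662795/255258853; 3143308134/255258853 -5293662795/255258853 4823017518/255258853]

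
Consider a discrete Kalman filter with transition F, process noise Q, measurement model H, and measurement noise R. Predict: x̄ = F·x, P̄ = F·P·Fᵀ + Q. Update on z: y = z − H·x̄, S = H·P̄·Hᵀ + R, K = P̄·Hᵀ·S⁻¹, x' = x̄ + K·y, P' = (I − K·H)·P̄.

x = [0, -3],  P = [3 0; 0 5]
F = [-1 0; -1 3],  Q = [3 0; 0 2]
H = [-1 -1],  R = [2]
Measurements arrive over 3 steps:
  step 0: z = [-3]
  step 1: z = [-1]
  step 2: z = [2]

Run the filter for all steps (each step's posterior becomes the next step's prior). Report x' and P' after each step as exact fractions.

step 0: x̄ = F·x = [0, -9]
step 0: P̄ = F·P·Fᵀ + Q = [6 3; 3 50]
step 0: y = z − H·x̄ = [-12]
step 0: S = H·P̄·Hᵀ + R = [64]
step 0: K = P̄·Hᵀ·S⁻¹ = [-9/64; -53/64]
step 0: x' = x̄ + K·y = [27/16, 15/16]
step 0: P' = (I − K·H)·P̄ = [303/64 -285/64; -285/64 391/64]
step 1: x̄ = F·x = [-27/16, 9/8]
step 1: P̄ = F·P·Fᵀ + Q = [495/64 579/32; 579/32 1415/16]
step 1: y = z − H·x̄ = [-25/16]
step 1: S = H·P̄·Hᵀ + R = [8599/64]
step 1: K = P̄·Hᵀ·S⁻¹ = [-1653/8599; -6818/8599]
step 1: x' = x̄ + K·y = [-11928/8599, 20327/8599]
step 1: P' = (I − K·H)·P̄ = [23814/8599 -20508/8599; -20508/8599 34144/8599]
step 2: x̄ = F·x = [11928/8599, 72909/8599]
step 2: P̄ = F·P·Fᵀ + Q = [49611/8599 85338/8599; 85338/8599 471356/8599]
step 2: y = z − H·x̄ = [102035/8599]
step 2: S = H·P̄·Hᵀ + R = [708841/8599]
step 2: K = P̄·Hᵀ·S⁻¹ = [-134949/708841; -556694/708841]
step 2: x' = x̄ + K·y = [-618033/708841, -595579/708841]
step 2: P' = (I − K·H)·P̄ = [1971750/708841 -1701852/708841; -1701852/708841 2815240/708841]

step 0: x' = [27/16, 15/16], P' = [303/64 -285/64; -285/64 391/64]
step 1: x' = [-11928/8599, 20327/8599], P' = [23814/8599 -20508/8599; -20508/8599 34144/8599]
step 2: x' = [-618033/708841, -595579/708841], P' = [1971750/708841 -1701852/708841; -1701852/708841 2815240/708841]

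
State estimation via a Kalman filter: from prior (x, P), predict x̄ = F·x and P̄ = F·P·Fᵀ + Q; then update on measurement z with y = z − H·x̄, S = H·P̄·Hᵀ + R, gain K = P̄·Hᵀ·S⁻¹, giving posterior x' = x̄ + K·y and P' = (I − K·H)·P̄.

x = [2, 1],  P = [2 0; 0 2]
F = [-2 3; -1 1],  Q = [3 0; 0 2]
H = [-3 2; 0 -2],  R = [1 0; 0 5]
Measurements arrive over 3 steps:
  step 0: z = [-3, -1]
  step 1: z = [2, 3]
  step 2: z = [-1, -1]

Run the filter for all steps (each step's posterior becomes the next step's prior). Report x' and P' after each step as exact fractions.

step 0: x' = [2049/1759, 437/1759], P' = [1921/3518 1135/1759; 1135/1759 1680/1759]
step 1: x' = [-2016971/1314056, -1704769/1314056], P' = [593923/1314056 682465/1314056; 682465/1314056 1033495/1314056]
step 2: x' = [489797435/925068229, 619106589/1850136458], P' = [415379231/925068229 477168225/925068229; 477168225/925068229 1447270585/1850136458]

step 0: x̄ = F·x = [-1, -1]
step 0: P̄ = F·P·Fᵀ + Q = [29 10; 10 6]
step 0: y = z − H·x̄ = [-4, -3]
step 0: S = H·P̄·Hᵀ + R = [166 36; 36 29]
step 0: K = P̄·Hᵀ·S⁻¹ = [-1223/3518 -454/1759; -45/1759 -672/1759]
step 0: x' = x̄ + K·y = [2049/1759, 437/1759]
step 0: P' = (I − K·H)·P̄ = [1921/3518 1135/1759; 1135/1759 1680/1759]
step 1: x̄ = F·x = [-2787/1759, -1612/1759]
step 1: P̄ = F·P·Fᵀ + Q = [10619/1759 1286/1759; 1286/1759 7777/3518]
step 1: y = z − H·x̄ = [-1619/1759, 2053/1759]
step 1: S = H·P̄·Hᵀ + R = [97452/1759 -7838/1759; -7838/1759 24349/1759]
step 1: K = P̄·Hᵀ·S⁻¹ = [-416839/1314056 -136493/657028; 19595/1314056 -206699/657028]
step 1: x' = x̄ + K·y = [-2016971/1314056, -1704769/1314056]
step 1: P' = (I − K·H)·P̄ = [593923/1314056 682465/1314056; 682465/1314056 1033495/1314056]
step 2: x̄ = F·x = [-1080365/1314056, 156101/657028]
step 2: P̄ = F·P·Fᵀ + Q = [7429735/1314056 438003/657028; 438003/657028 361325/164257]
step 2: y = z − H·x̄ = [-5179555/1314056, -172413/328514]
step 2: S = H·P̄·Hᵀ + R = [69231999/1314056 -1576591/328514; -1576591/328514 2266585/164257]
step 2: K = P̄·Hᵀ·S⁻¹ = [-291801243/925068229 -190867290/925068229; 15765910/925068229 -289454117/925068229]
step 2: x' = x̄ + K·y = [489797435/925068229, 619106589/1850136458]
step 2: P' = (I − K·H)·P̄ = [415379231/925068229 477168225/925068229; 477168225/925068229 1447270585/1850136458]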